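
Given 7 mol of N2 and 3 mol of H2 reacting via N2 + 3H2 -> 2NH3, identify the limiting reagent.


Mole ratio available / coefficient:
  N2: 7/1 = 7.000
  H2: 3/3 = 1.000
Smaller ratio is limiting.

H2


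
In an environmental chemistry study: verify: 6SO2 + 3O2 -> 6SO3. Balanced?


Equation: 6SO2 + 3O2 -> 6SO3
Check atoms: O: 18=18, S: 6=6
Balanced

Yes, balanced


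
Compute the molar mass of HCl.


M(HCl) = 1×1.008 + 1×35.45
= 1.01 + 35.45
= 36.46 g/mol

36.46 g/mol


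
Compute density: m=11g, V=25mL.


ρ = mass/volume
= 11/25
= 0.44 g/mL

0.44 g/mL


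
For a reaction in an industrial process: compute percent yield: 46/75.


% yield = actual/theoretical × 100
= 46/75 × 100
= 61.33%

61.33%


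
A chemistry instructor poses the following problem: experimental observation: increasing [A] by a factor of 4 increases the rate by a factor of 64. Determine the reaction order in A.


rate ∝ [A]^n
4^n = 64 → n = 3
Order in A: 3

3


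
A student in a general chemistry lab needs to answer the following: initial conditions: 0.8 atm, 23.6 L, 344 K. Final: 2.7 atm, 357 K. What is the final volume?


P1V1/T1 = P2V2/T2
V2 = P1V1T2/(T1P2)
= 0.8×23.6×357/(344×2.7)
= 7.257 L

7.257 L


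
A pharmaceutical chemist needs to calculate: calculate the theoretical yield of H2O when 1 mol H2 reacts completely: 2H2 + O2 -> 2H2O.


Mole ratio H2O:H2 = 2:2
n(H2O) = 1 × 2/2 = 1.000 mol
mass = 1.000 × 18.02 = 18.02 g

18.02 g


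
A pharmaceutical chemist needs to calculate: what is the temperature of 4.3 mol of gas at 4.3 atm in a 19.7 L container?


PV = nRT  (R = 0.08206 L·atm/(mol·K))
T = PV/(nR) = 4.3×19.7/(4.3×0.08206)
= 84.71/0.352858
= 240.07 K

240.07 K


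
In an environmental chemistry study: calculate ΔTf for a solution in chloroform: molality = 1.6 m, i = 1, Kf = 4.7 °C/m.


ΔTf = Kf × m × i
= 4.7 × 1.6 × 1
= 7.52 °C

7.52 °C


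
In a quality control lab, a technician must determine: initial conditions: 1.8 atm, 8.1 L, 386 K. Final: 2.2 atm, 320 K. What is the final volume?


P1V1/T1 = P2V2/T2
V2 = P1V1T2/(T1P2)
= 1.8×8.1×320/(386×2.2)
= 5.494 L

5.494 L


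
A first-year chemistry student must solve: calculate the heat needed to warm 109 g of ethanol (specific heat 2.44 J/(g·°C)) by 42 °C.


q = mcΔT = 109 × 2.44 × 42
= 11170.32 J

11170.32 J


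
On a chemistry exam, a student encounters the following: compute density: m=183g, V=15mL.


ρ = mass/volume
= 183/15
= 12.2 g/mL

12.2 g/mL


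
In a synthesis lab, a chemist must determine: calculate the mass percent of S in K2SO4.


M(K2SO4) = 2×39.1 + 1×32.07 + 4×16.0 = 174.27 g/mol
Mass of S = 1 × 32.07 = 32.07 g/mol
% S = 32.07/174.27 × 100 = 18.40%

18.40%


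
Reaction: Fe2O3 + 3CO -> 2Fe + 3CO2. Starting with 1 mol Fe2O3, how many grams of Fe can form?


Mole ratio Fe:Fe2O3 = 2:1
n(Fe) = 1 × 2/1 = 2.000 mol
mass = 2.000 × 55.85 = 111.7 g

111.7 g


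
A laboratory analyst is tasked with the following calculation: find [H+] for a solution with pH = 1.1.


[H+] = 10^(-pH) = 10^(-1.1)
= 7.94×10^-2 M

7.94×10^-2 M


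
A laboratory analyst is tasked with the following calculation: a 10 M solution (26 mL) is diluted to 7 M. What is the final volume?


C1V1 = C2V2
10 × 26 = 7 × V2
V2 = 260/7 = 37.14 mL

37.14 mL


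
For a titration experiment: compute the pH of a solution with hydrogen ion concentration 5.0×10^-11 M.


pH = -log10([H+]) = -log10(5.0×10^-11)
= 11 - log10(5.0)
= 11 - 0.7
= 10.3

10.3


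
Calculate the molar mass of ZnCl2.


M(ZnCl2) = 1×65.38 + 2×35.45
= 65.38 + 70.9
= 136.28 g/mol

136.28 g/mol


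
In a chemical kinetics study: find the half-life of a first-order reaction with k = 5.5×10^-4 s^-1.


t½ = ln2/k = 0.693147/(5.5×10^-4 s^-1)
= 1260 s

1260 s


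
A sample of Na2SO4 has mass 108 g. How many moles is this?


M(Na2SO4) = 142.05 g/mol
n = mass/M = 108/142.05 = 0.7603 mol

0.7603 mol


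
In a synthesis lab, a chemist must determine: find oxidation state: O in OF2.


F is always -1; 2(-1) + x = 0, so O = +2
Oxidation number: +2

+2


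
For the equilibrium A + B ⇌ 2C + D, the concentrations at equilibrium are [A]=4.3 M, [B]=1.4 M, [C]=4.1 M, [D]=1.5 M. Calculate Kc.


Kc = [C]^2[D]/([A][B])
= (4.1^2 × 1.5^1)/(4.3^1 × 1.4^1)
= 25.215/6.02
= 4.189

4.189


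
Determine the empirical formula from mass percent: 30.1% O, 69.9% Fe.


Assume 100 g sample. Moles of each element:
  O: 30.1/16.0 = 1.881 mol
  Fe: 69.9/55.85 = 1.252 mol
Divide by smallest (1.252):
  O: 1.881/1.252 = 1.5
  Fe: 1.252/1.252 = 1.0
Multiply all ratios by 2 to obtain whole numbers.
Empirical formula: Fe2O3

Fe2O3


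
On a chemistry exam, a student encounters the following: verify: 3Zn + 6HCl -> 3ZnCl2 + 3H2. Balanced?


Equation: 3Zn + 6HCl -> 3ZnCl2 + 3H2
Check atoms: Cl: 6=6, H: 6=6, Zn: 3=3
Balanced

Yes, balanced


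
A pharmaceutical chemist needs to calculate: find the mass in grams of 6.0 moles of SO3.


M(SO3) = 80.07 g/mol
mass = n × M = 6.0 × 80.07 = 480.42 g

480.42 g


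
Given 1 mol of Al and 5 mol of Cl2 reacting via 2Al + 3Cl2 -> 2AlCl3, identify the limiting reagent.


Mole ratio available / coefficient:
  Al: 1/2 = 0.500
  Cl2: 5/3 = 1.667
Smaller ratio is limiting.

Al


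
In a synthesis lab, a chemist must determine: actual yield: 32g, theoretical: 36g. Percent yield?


% yield = actual/theoretical × 100
= 32/36 × 100
= 88.89%

88.89%


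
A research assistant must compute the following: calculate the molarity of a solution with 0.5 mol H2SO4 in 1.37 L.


M = n/V = 0.5/1.37 = 0.365 mol/L

0.365 M


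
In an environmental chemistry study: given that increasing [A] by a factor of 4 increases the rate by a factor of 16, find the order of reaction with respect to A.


rate ∝ [A]^n
4^n = 16 → n = 2
Order in A: 2

2


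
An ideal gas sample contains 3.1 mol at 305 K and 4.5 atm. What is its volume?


PV = nRT  (R = 0.08206 L·atm/(mol·K))
V = nRT/P = 3.1×0.08206×305/4.5
= 17.242 L

17.242 L


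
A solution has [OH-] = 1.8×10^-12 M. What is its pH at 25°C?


pOH = -log10([OH-]) = -log10(1.8×10^-12)
= 12 - log10(1.8) = 11.74
pH = 14 - pOH = 14 - 11.74 = 2.26

2.26


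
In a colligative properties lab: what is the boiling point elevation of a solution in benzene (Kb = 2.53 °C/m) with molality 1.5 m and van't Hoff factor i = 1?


ΔTb = Kb × m × i
= 2.53 × 1.5 × 1
= 3.795 °C

3.795 °C


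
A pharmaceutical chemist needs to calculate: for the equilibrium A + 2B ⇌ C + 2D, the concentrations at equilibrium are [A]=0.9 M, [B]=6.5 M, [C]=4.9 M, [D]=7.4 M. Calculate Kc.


Kc = [C][D]^2/([A][B]^2)
= (4.9^1 × 7.4^2)/(0.9^1 × 6.5^2)
= 268.324/38.025
= 7.057

7.057


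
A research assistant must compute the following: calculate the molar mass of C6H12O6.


M(C6H12O6) = 6×12.01 + 12×1.008 + 6×16.0
= 72.06 + 12.1 + 96.0
= 180.16 g/mol

180.16 g/mol


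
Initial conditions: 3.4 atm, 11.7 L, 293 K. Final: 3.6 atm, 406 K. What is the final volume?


P1V1/T1 = P2V2/T2
V2 = P1V1T2/(T1P2)
= 3.4×11.7×406/(293×3.6)
= 15.312 L

15.312 L


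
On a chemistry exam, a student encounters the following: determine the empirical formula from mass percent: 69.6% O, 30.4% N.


Assume 100 g sample. Moles of each element:
  O: 69.6/16.0 = 4.35 mol
  N: 30.4/14.01 = 2.17 mol
Divide by smallest (2.17):
  O: 4.35/2.17 = 2.0
  N: 2.17/2.17 = 1.0
Empirical formula: NO2

NO2


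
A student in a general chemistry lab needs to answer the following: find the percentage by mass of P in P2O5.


M(P2O5) = 2×30.97 + 5×16.0 = 141.94 g/mol
Mass of P = 2 × 30.97 = 61.94 g/mol
% P = 61.94/141.94 × 100 = 43.64%

43.64%


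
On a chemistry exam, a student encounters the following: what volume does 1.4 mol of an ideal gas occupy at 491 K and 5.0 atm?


PV = nRT  (R = 0.08206 L·atm/(mol·K))
V = nRT/P = 1.4×0.08206×491/5.0
= 11.282 L

11.282 L


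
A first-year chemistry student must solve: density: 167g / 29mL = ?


ρ = mass/volume
= 167/29
= 5.759 g/mL

5.759 g/mL


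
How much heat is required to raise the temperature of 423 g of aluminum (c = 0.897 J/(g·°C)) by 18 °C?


q = mcΔT = 423 × 0.897 × 18
= 6829.76 J

6829.76 J


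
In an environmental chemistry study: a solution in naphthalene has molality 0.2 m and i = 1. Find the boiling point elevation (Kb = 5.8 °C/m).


ΔTb = Kb × m × i
= 5.8 × 0.2 × 1
= 1.16 °C

1.16 °C


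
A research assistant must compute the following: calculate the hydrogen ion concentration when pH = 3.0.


[H+] = 10^(-pH) = 10^(-3.0)
= 1.0×10^-3 M

1.0×10^-3 M


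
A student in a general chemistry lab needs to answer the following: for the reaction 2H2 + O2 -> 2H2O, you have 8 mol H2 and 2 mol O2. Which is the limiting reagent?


Mole ratio available / coefficient:
  H2: 8/2 = 4.000
  O2: 2/1 = 2.000
Smaller ratio is limiting.

O2


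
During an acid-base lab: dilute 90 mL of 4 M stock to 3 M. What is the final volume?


C1V1 = C2V2
4 × 90 = 3 × V2
V2 = 360/3 = 120.0 mL

120.0 mL


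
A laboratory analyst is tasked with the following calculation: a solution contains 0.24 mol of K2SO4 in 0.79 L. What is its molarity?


M = n/V = 0.24/0.79 = 0.304 mol/L

0.304 M


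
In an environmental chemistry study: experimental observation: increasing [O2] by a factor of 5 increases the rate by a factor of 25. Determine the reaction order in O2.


rate ∝ [O2]^n
5^n = 25 → n = 2
Order in O2: 2

2


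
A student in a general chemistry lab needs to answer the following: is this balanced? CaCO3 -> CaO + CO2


Equation: CaCO3 -> CaO + CO2
Check atoms: C: 1=1, Ca: 1=1, O: 3=3
Balanced

Yes, balanced


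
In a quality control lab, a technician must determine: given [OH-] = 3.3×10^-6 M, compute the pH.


pOH = -log10([OH-]) = -log10(3.3×10^-6)
= 6 - log10(3.3) = 5.48
pH = 14 - pOH = 14 - 5.48 = 8.52

8.52


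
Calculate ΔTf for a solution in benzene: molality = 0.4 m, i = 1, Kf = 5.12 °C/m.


ΔTf = Kf × m × i
= 5.12 × 0.4 × 1
= 2.048 °C

2.048 °C


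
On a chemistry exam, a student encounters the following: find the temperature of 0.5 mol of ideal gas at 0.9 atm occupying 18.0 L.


PV = nRT  (R = 0.08206 L·atm/(mol·K))
T = PV/(nR) = 0.9×18.0/(0.5×0.08206)
= 16.20/0.041030
= 394.83 K

394.83 K


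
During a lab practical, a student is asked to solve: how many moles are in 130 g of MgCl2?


M(MgCl2) = 95.21 g/mol
n = mass/M = 130/95.21 = 1.3654 mol

1.3654 mol


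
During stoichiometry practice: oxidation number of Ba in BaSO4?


Group 2 metal: +2
Oxidation number: +2

+2


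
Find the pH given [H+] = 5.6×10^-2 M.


pH = -log10([H+]) = -log10(5.6×10^-2)
= 2 - log10(5.6)
= 2 - 0.75
= 1.25

1.25


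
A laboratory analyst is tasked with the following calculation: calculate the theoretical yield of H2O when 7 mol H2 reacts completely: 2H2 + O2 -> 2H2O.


Mole ratio H2O:H2 = 2:2
n(H2O) = 7 × 2/2 = 7.000 mol
mass = 7.000 × 18.02 = 126.14 g

126.14 g


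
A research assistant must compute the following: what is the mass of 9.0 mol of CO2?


M(CO2) = 44.01 g/mol
mass = n × M = 9.0 × 44.01 = 396.09 g

396.09 g


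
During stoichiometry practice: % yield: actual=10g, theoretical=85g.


% yield = actual/theoretical × 100
= 10/85 × 100
= 11.76%

11.76%


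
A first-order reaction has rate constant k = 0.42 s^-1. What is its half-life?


t½ = ln2/k = 0.693147/(0.42 s^-1)
= 1.650 s

1.650 s


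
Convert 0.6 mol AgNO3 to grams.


M(AgNO3) = 169.88 g/mol
mass = n × M = 0.6 × 169.88 = 101.93 g

101.93 g


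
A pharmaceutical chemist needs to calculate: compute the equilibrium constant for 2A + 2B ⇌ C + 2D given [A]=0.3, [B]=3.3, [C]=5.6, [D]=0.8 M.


Kc = [C][D]^2/([A]^2[B]^2)
= (5.6^1 × 0.8^2)/(0.3^2 × 3.3^2)
= 3.584/0.9801
= 3.657

3.657


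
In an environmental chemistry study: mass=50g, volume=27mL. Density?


ρ = mass/volume
= 50/27
= 1.852 g/mL

1.852 g/mL


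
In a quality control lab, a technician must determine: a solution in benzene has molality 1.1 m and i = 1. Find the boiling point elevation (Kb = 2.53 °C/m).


ΔTb = Kb × m × i
= 2.53 × 1.1 × 1
= 2.783 °C

2.783 °C


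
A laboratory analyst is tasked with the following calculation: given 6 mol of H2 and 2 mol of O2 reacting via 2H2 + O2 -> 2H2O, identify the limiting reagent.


Mole ratio available / coefficient:
  H2: 6/2 = 3.000
  O2: 2/1 = 2.000
Smaller ratio is limiting.

O2


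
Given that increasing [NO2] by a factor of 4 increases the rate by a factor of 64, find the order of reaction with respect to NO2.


rate ∝ [NO2]^n
4^n = 64 → n = 3
Order in NO2: 3

3


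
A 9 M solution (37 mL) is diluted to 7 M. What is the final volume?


C1V1 = C2V2
9 × 37 = 7 × V2
V2 = 333/7 = 47.57 mL

47.57 mL


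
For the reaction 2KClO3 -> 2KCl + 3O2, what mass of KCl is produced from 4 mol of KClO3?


Mole ratio KCl:KClO3 = 2:2
n(KCl) = 4 × 2/2 = 4.000 mol
mass = 4.000 × 74.55 = 298.2 g

298.2 g


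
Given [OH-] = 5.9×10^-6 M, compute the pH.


pOH = -log10([OH-]) = -log10(5.9×10^-6)
= 6 - log10(5.9) = 5.23
pH = 14 - pOH = 14 - 5.23 = 8.77

8.77


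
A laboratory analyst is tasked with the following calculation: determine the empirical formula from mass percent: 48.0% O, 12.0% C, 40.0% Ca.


Assume 100 g sample. Moles of each element:
  O: 48.0/16.0 = 3.0 mol
  C: 12.0/12.01 = 0.999 mol
  Ca: 40.0/40.08 = 0.998 mol
Divide by smallest (0.998):
  O: 3.0/0.998 = 3.01
  C: 0.999/0.998 = 1.0
  Ca: 0.998/0.998 = 1.0
Empirical formula: CaCO3

CaCO3


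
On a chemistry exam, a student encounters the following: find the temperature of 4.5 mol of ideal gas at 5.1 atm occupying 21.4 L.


PV = nRT  (R = 0.08206 L·atm/(mol·K))
T = PV/(nR) = 5.1×21.4/(4.5×0.08206)
= 109.14/0.369270
= 295.56 K

295.56 K


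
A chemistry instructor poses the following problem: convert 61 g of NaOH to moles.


M(NaOH) = 40.0 g/mol
n = mass/M = 61/40.0 = 1.525 mol

1.525 mol


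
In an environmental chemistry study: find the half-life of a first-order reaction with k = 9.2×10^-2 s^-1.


t½ = ln2/k = 0.693147/(9.2×10^-2 s^-1)
= 7.534 s

7.534 s


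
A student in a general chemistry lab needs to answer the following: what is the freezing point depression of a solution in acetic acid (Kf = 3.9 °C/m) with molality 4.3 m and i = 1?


ΔTf = Kf × m × i
= 3.9 × 4.3 × 1
= 16.77 °C

16.77 °C


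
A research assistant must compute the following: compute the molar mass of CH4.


M(CH4) = 1×12.01 + 4×1.008
= 12.01 + 4.03
= 16.04 g/mol

16.04 g/mol


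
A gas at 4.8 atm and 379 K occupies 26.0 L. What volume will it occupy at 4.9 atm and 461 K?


P1V1/T1 = P2V2/T2
V2 = P1V1T2/(T1P2)
= 4.8×26.0×461/(379×4.9)
= 30.98 L

30.98 L


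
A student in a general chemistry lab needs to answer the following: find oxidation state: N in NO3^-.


x + 3(-2) = -1, so x = +5
Oxidation number: +5

+5


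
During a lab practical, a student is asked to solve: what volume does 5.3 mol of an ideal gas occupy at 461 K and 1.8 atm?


PV = nRT  (R = 0.08206 L·atm/(mol·K))
V = nRT/P = 5.3×0.08206×461/1.8
= 111.387 L

111.387 L


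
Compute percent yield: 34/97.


% yield = actual/theoretical × 100
= 34/97 × 100
= 35.05%

35.05%


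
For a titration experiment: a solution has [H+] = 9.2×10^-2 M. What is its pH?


pH = -log10([H+]) = -log10(9.2×10^-2)
= 2 - log10(9.2)
= 2 - 0.96
= 1.04

1.04


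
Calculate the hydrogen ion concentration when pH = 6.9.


[H+] = 10^(-pH) = 10^(-6.9)
= 1.26×10^-7 M

1.26×10^-7 M


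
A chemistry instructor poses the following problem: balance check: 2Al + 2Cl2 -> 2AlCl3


Equation: 2Al + 2Cl2 -> 2AlCl3
Check atoms: Al: 2=2, Cl: 4≠6
Not balanced

No, not balanced


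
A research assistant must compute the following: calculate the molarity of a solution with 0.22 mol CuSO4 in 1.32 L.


M = n/V = 0.22/1.32 = 0.167 mol/L

0.167 M


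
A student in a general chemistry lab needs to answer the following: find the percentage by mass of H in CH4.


M(CH4) = 1×12.01 + 4×1.008 = 16.042 g/mol
Mass of H = 4 × 1.008 = 4.032 g/mol
% H = 4.032/16.042 × 100 = 25.13%

25.13%


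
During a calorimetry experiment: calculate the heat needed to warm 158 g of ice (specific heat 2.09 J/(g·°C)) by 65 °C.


q = mcΔT = 158 × 2.09 × 65
= 21464.30 J

21464.30 J


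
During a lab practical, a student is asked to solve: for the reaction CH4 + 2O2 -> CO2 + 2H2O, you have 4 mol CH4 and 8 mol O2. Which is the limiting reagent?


Mole ratio available / coefficient:
  CH4: 4/1 = 4.000
  O2: 8/2 = 4.000
Smaller ratio is limiting.

neither (stoichiometric); CH4 and O2 are fully consumed


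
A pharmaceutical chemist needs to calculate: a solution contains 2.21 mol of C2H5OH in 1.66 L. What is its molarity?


M = n/V = 2.21/1.66 = 1.331 mol/L

1.331 M


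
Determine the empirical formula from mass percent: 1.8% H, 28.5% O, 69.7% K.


Assume 100 g sample. Moles of each element:
  H: 1.8/1.008 = 1.786 mol
  O: 28.5/16.0 = 1.781 mol
  K: 69.7/39.1 = 1.783 mol
Divide by smallest (1.781):
  H: 1.786/1.781 = 1.0
  O: 1.781/1.781 = 1.0
  K: 1.783/1.781 = 1.0
Empirical formula: KOH

KOH


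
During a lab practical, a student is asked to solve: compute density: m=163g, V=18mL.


ρ = mass/volume
= 163/18
= 9.056 g/mL

9.056 g/mL


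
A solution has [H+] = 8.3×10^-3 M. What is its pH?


pH = -log10([H+]) = -log10(8.3×10^-3)
= 3 - log10(8.3)
= 3 - 0.92
= 2.08

2.08


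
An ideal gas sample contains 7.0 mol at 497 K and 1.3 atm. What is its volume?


PV = nRT  (R = 0.08206 L·atm/(mol·K))
V = nRT/P = 7.0×0.08206×497/1.3
= 219.605 L

219.605 L


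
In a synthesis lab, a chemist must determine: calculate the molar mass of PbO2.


M(PbO2) = 1×207.2 + 2×16.0
= 207.2 + 32.0
= 239.2 g/mol

239.2 g/mol


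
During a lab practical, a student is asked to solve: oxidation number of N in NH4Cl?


x + 4(+1) + (-1) = 0, so x = -3
Oxidation number: -3

-3


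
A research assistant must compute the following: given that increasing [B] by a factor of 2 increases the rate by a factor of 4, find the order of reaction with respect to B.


rate ∝ [B]^n
2^n = 4 → n = 2
Order in B: 2

2


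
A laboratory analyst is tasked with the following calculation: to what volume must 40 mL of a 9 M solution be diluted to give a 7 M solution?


C1V1 = C2V2
9 × 40 = 7 × V2
V2 = 360/7 = 51.43 mL

51.43 mL


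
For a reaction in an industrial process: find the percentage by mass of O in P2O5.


M(P2O5) = 2×30.97 + 5×16.0 = 141.94 g/mol
Mass of O = 5 × 16.0 = 80.00 g/mol
% O = 80.00/141.94 × 100 = 56.36%

56.36%


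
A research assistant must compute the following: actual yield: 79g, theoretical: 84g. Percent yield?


% yield = actual/theoretical × 100
= 79/84 × 100
= 94.05%

94.05%


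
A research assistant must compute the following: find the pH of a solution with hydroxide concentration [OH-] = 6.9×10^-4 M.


pOH = -log10([OH-]) = -log10(6.9×10^-4)
= 4 - log10(6.9) = 3.16
pH = 14 - pOH = 14 - 3.16 = 10.84

10.84


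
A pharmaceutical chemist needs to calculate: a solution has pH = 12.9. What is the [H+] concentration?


[H+] = 10^(-pH) = 10^(-12.9)
= 1.26×10^-13 M

1.26×10^-13 M


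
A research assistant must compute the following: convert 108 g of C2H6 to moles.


M(C2H6) = 30.07 g/mol
n = mass/M = 108/30.07 = 3.5916 mol

3.5916 mol


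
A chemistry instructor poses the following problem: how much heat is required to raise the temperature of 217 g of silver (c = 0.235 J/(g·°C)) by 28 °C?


q = mcΔT = 217 × 0.235 × 28
= 1427.86 J

1427.86 J


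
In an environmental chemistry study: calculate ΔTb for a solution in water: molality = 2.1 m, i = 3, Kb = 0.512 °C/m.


ΔTb = Kb × m × i
= 0.512 × 2.1 × 3
= 3.2256 °C

3.2256 °C


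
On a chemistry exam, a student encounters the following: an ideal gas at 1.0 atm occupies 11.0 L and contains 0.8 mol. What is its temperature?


PV = nRT  (R = 0.08206 L·atm/(mol·K))
T = PV/(nR) = 1.0×11.0/(0.8×0.08206)
= 11.00/0.065648
= 167.56 K

167.56 K


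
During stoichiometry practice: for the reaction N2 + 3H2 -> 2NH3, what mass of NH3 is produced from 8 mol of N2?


Mole ratio NH3:N2 = 2:1
n(NH3) = 8 × 2/1 = 16.000 mol
mass = 16.000 × 17.03 = 272.48 g

272.48 g


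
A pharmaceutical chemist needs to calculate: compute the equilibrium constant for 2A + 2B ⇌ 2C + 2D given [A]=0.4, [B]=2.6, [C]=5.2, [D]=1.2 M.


Kc = [C]^2[D]^2/([A]^2[B]^2)
= (5.2^2 × 1.2^2)/(0.4^2 × 2.6^2)
= 38.9376/1.0816
= 36.00

36.00


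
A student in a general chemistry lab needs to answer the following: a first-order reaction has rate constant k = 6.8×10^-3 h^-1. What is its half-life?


t½ = ln2/k = 0.693147/(6.8×10^-3 h^-1)
= 101.9 h

101.9 h


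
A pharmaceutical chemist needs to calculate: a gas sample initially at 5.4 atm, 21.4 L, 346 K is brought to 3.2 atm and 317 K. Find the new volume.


P1V1/T1 = P2V2/T2
V2 = P1V1T2/(T1P2)
= 5.4×21.4×317/(346×3.2)
= 33.086 L

33.086 L


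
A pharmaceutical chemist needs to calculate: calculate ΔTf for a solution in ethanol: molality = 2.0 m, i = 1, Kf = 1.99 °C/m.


ΔTf = Kf × m × i
= 1.99 × 2.0 × 1
= 3.98 °C

3.98 °C


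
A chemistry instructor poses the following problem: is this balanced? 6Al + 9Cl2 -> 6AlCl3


Equation: 6Al + 9Cl2 -> 6AlCl3
Check atoms: Al: 6=6, Cl: 18=18
Balanced

Yes, balanced


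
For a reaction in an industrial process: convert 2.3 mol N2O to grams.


M(N2O) = 44.02 g/mol
mass = n × M = 2.3 × 44.02 = 101.25 g

101.25 g


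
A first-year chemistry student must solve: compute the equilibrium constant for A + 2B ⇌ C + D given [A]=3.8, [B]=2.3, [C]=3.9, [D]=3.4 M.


Kc = [C][D]/([A][B]^2)
= (3.9^1 × 3.4^1)/(3.8^1 × 2.3^2)
= 13.26/20.102
= 0.6596

0.6596


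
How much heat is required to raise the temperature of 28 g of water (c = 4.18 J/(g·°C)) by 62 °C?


q = mcΔT = 28 × 4.18 × 62
= 7256.48 J

7256.48 J


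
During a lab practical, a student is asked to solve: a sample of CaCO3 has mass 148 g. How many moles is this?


M(CaCO3) = 100.09 g/mol
n = mass/M = 148/100.09 = 1.4787 mol

1.4787 mol


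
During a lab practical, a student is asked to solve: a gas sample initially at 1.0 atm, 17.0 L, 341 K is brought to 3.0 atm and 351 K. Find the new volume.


P1V1/T1 = P2V2/T2
V2 = P1V1T2/(T1P2)
= 1.0×17.0×351/(341×3.0)
= 5.833 L

5.833 L


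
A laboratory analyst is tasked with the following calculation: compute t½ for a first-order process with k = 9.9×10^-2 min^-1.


t½ = ln2/k = 0.693147/(9.9×10^-2 min^-1)
= 7.001 min

7.001 min


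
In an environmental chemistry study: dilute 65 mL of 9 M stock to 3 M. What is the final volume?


C1V1 = C2V2
9 × 65 = 3 × V2
V2 = 585/3 = 195.0 mL

195.0 mL


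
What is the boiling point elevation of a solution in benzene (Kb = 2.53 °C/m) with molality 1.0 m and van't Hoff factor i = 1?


ΔTb = Kb × m × i
= 2.53 × 1.0 × 1
= 2.53 °C

2.53 °C


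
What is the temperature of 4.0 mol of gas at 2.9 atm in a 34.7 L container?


PV = nRT  (R = 0.08206 L·atm/(mol·K))
T = PV/(nR) = 2.9×34.7/(4.0×0.08206)
= 100.63/0.328240
= 306.57 K

306.57 K


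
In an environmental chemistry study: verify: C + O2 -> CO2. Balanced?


Equation: C + O2 -> CO2
Check atoms: C: 1=1, O: 2=2
Balanced

Yes, balanced


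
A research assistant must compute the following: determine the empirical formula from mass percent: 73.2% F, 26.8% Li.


Assume 100 g sample. Moles of each element:
  F: 73.2/19.0 = 3.853 mol
  Li: 26.8/6.94 = 3.862 mol
Divide by smallest (3.853):
  F: 3.853/3.853 = 1.0
  Li: 3.862/3.853 = 1.0
Empirical formula: LiF

LiF


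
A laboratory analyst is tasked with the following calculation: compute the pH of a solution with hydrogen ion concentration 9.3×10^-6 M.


pH = -log10([H+]) = -log10(9.3×10^-6)
= 6 - log10(9.3)
= 6 - 0.97
= 5.03

5.03


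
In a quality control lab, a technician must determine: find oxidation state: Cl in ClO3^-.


x + 3(-2) = -1, so x = +5
Oxidation number: +5

+5


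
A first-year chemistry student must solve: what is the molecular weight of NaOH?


M(NaOH) = 1×22.99 + 1×16.0 + 1×1.008
= 22.99 + 16.0 + 1.01
= 40.0 g/mol

40.0 g/mol


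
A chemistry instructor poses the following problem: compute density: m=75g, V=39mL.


ρ = mass/volume
= 75/39
= 1.923 g/mL

1.923 g/mL


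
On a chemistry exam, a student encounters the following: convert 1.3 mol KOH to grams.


M(KOH) = 56.11 g/mol
mass = n × M = 1.3 × 56.11 = 72.94 g

72.94 g


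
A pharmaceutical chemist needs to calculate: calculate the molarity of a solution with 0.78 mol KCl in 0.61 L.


M = n/V = 0.78/0.61 = 1.279 mol/L

1.279 M


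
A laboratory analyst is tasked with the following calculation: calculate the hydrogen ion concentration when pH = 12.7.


[H+] = 10^(-pH) = 10^(-12.7)
= 2.0×10^-13 M

2.0×10^-13 M


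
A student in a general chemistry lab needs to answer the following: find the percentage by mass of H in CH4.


M(CH4) = 1×12.01 + 4×1.008 = 16.042 g/mol
Mass of H = 4 × 1.008 = 4.032 g/mol
% H = 4.032/16.042 × 100 = 25.13%

25.13%


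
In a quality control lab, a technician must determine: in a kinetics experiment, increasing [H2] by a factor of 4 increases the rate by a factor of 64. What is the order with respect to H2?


rate ∝ [H2]^n
4^n = 64 → n = 3
Order in H2: 3

3


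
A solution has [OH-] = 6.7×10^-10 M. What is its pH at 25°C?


pOH = -log10([OH-]) = -log10(6.7×10^-10)
= 10 - log10(6.7) = 9.17
pH = 14 - pOH = 14 - 9.17 = 4.83

4.83


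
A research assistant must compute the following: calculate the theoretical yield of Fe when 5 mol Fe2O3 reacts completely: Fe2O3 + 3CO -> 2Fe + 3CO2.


Mole ratio Fe:Fe2O3 = 2:1
n(Fe) = 5 × 2/1 = 10.000 mol
mass = 10.000 × 55.85 = 558.5 g

558.5 g


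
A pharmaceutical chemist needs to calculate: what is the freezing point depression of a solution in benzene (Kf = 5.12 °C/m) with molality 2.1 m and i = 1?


ΔTf = Kf × m × i
= 5.12 × 2.1 × 1
= 10.752 °C

10.752 °C


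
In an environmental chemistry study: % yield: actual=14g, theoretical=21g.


% yield = actual/theoretical × 100
= 14/21 × 100
= 66.67%

66.67%


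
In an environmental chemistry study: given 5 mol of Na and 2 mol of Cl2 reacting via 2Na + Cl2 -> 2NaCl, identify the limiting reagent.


Mole ratio available / coefficient:
  Na: 5/2 = 2.500
  Cl2: 2/1 = 2.000
Smaller ratio is limiting.

Cl2


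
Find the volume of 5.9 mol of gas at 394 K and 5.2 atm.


PV = nRT  (R = 0.08206 L·atm/(mol·K))
V = nRT/P = 5.9×0.08206×394/5.2
= 36.684 L

36.684 L


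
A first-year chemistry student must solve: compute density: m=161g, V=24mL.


ρ = mass/volume
= 161/24
= 6.708 g/mL

6.708 g/mL


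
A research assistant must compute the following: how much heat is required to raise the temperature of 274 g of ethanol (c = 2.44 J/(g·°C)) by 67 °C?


q = mcΔT = 274 × 2.44 × 67
= 44793.52 J

44793.52 J


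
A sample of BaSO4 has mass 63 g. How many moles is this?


M(BaSO4) = 233.4 g/mol
n = mass/M = 63/233.4 = 0.2699 mol

0.2699 mol


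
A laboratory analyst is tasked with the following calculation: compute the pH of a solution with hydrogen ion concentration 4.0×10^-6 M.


pH = -log10([H+]) = -log10(4.0×10^-6)
= 6 - log10(4.0)
= 6 - 0.6
= 5.4

5.4


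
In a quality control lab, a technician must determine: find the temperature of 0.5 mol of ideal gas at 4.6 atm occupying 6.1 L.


PV = nRT  (R = 0.08206 L·atm/(mol·K))
T = PV/(nR) = 4.6×6.1/(0.5×0.08206)
= 28.06/0.041030
= 683.89 K

683.89 K


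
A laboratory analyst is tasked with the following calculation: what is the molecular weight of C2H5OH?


M(C2H5OH) = 2×12.01 + 6×1.008 + 1×16.0
= 24.02 + 6.05 + 16.0
= 46.07 g/mol

46.07 g/mol


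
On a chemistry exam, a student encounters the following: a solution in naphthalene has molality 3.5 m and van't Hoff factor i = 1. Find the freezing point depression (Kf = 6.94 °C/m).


ΔTf = Kf × m × i
= 6.94 × 3.5 × 1
= 24.29 °C

24.29 °C


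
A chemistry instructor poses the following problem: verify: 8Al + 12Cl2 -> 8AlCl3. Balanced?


Equation: 8Al + 12Cl2 -> 8AlCl3
Check atoms: Al: 8=8, Cl: 24=24
Balanced

Yes, balanced


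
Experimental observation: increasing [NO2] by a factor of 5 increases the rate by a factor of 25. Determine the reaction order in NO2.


rate ∝ [NO2]^n
5^n = 25 → n = 2
Order in NO2: 2

2


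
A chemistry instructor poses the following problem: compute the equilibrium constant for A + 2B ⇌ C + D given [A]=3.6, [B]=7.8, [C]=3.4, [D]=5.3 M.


Kc = [C][D]/([A][B]^2)
= (3.4^1 × 5.3^1)/(3.6^1 × 7.8^2)
= 18.02/219.024
= 0.08227

0.08227


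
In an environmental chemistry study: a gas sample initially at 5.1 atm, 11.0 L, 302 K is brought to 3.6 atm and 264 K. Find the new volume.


P1V1/T1 = P2V2/T2
V2 = P1V1T2/(T1P2)
= 5.1×11.0×264/(302×3.6)
= 13.623 L

13.623 L


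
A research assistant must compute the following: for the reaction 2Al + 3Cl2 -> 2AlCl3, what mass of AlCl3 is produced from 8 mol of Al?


Mole ratio AlCl3:Al = 2:2
n(AlCl3) = 8 × 2/2 = 8.000 mol
mass = 8.000 × 133.33 = 1066.64 g

1066.64 g


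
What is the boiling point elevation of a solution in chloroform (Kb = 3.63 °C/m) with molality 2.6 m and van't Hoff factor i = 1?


ΔTb = Kb × m × i
= 3.63 × 2.6 × 1
= 9.438 °C

9.438 °C


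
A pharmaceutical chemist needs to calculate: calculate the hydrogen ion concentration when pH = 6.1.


[H+] = 10^(-pH) = 10^(-6.1)
= 7.94×10^-7 M

7.94×10^-7 M


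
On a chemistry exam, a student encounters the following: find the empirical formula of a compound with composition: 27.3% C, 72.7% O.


Assume 100 g sample. Moles of each element:
  C: 27.3/12.01 = 2.273 mol
  O: 72.7/16.0 = 4.544 mol
Divide by smallest (2.273):
  C: 2.273/2.273 = 1.0
  O: 4.544/2.273 = 2.0
Empirical formula: CO2

CO2


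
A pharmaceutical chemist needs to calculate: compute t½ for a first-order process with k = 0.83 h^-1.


t½ = ln2/k = 0.693147/(0.83 h^-1)
= 0.8351 h

0.8351 h


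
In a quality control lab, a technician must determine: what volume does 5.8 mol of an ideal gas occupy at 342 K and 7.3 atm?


PV = nRT  (R = 0.08206 L·atm/(mol·K))
V = nRT/P = 5.8×0.08206×342/7.3
= 22.298 L

22.298 L


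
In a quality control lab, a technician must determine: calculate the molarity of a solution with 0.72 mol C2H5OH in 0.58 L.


M = n/V = 0.72/0.58 = 1.241 mol/L

1.241 M


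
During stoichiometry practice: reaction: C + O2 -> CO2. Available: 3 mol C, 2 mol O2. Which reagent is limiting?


Mole ratio available / coefficient:
  C: 3/1 = 3.000
  O2: 2/1 = 2.000
Smaller ratio is limiting.

O2


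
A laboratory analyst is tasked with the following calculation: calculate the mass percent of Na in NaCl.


M(NaCl) = 1×22.99 + 1×35.45 = 58.44 g/mol
Mass of Na = 1 × 22.99 = 22.99 g/mol
% Na = 22.99/58.44 × 100 = 39.34%

39.34%


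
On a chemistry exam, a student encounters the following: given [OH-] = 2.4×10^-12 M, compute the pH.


pOH = -log10([OH-]) = -log10(2.4×10^-12)
= 12 - log10(2.4) = 11.62
pH = 14 - pOH = 14 - 11.62 = 2.38

2.38


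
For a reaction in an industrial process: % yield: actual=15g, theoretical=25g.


% yield = actual/theoretical × 100
= 15/25 × 100
= 60.0%

60.0%


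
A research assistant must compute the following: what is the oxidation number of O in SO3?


O is usually -2
Oxidation number: -2

-2


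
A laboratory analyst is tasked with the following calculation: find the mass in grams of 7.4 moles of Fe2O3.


M(Fe2O3) = 159.7 g/mol
mass = n × M = 7.4 × 159.7 = 1181.78 g

1181.78 g


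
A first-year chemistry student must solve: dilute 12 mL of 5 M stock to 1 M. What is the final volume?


C1V1 = C2V2
5 × 12 = 1 × V2
V2 = 60/1 = 60.0 mL

60.0 mL


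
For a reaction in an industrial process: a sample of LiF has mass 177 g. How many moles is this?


M(LiF) = 25.94 g/mol
n = mass/M = 177/25.94 = 6.8234 mol

6.8234 mol


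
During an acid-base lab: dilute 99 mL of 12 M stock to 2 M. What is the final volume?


C1V1 = C2V2
12 × 99 = 2 × V2
V2 = 1188/2 = 594.0 mL

594.0 mL


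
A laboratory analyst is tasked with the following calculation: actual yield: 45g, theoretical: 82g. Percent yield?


% yield = actual/theoretical × 100
= 45/82 × 100
= 54.88%

54.88%


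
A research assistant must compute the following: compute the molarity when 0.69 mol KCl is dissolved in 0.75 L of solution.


M = n/V = 0.69/0.75 = 0.920 mol/L

0.920 M


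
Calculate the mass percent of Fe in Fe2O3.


M(Fe2O3) = 2×55.85 + 3×16.0 = 159.70 g/mol
Mass of Fe = 2 × 55.85 = 111.70 g/mol
% Fe = 111.70/159.70 × 100 = 69.94%

69.94%


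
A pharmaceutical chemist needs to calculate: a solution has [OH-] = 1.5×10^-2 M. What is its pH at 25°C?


pOH = -log10([OH-]) = -log10(1.5×10^-2)
= 2 - log10(1.5) = 1.82
pH = 14 - pOH = 14 - 1.82 = 12.18

12.18


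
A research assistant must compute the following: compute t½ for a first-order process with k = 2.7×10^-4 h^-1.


t½ = ln2/k = 0.693147/(2.7×10^-4 h^-1)
= 2567 h

2567 h


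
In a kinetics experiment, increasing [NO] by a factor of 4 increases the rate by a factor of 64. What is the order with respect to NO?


rate ∝ [NO]^n
4^n = 64 → n = 3
Order in NO: 3

3


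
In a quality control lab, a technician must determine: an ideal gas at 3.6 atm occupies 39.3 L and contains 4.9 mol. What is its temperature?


PV = nRT  (R = 0.08206 L·atm/(mol·K))
T = PV/(nR) = 3.6×39.3/(4.9×0.08206)
= 141.48/0.402094
= 351.86 K

351.86 K


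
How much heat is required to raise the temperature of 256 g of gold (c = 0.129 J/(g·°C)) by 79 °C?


q = mcΔT = 256 × 0.129 × 79
= 2608.90 J

2608.90 J


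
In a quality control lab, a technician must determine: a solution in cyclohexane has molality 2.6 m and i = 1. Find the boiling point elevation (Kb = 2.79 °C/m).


ΔTb = Kb × m × i
= 2.79 × 2.6 × 1
= 7.254 °C

7.254 °C


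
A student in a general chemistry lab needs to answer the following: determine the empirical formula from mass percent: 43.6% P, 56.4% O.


Assume 100 g sample. Moles of each element:
  P: 43.6/30.97 = 1.408 mol
  O: 56.4/16.0 = 3.525 mol
Divide by smallest (1.408):
  P: 1.408/1.408 = 1.0
  O: 3.525/1.408 = 2.5
Multiply all ratios by 2 to obtain whole numbers.
Empirical formula: P2O5

P2O5


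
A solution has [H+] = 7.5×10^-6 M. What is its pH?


pH = -log10([H+]) = -log10(7.5×10^-6)
= 6 - log10(7.5)
= 6 - 0.88
= 5.12

5.12


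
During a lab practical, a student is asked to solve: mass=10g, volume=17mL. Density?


ρ = mass/volume
= 10/17
= 0.588 g/mL

0.588 g/mL


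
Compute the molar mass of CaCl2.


M(CaCl2) = 1×40.08 + 2×35.45
= 40.08 + 70.9
= 110.98 g/mol

110.98 g/mol


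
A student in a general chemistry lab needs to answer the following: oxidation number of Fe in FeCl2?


x + 2(-1) = 0, so x = +2
Oxidation number: +2

+2


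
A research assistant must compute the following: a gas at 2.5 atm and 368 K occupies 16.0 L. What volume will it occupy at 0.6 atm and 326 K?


P1V1/T1 = P2V2/T2
V2 = P1V1T2/(T1P2)
= 2.5×16.0×326/(368×0.6)
= 59.058 L

59.058 L


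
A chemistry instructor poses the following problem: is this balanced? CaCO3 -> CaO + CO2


Equation: CaCO3 -> CaO + CO2
Check atoms: C: 1=1, Ca: 1=1, O: 3=3
Balanced

Yes, balanced


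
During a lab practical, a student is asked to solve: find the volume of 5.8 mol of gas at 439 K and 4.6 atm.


PV = nRT  (R = 0.08206 L·atm/(mol·K))
V = nRT/P = 5.8×0.08206×439/4.6
= 45.422 L

45.422 L


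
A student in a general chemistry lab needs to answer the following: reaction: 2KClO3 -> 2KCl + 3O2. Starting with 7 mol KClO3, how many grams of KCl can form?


Mole ratio KCl:KClO3 = 2:2
n(KCl) = 7 × 2/2 = 7.000 mol
mass = 7.000 × 74.55 = 521.85 g

521.85 g


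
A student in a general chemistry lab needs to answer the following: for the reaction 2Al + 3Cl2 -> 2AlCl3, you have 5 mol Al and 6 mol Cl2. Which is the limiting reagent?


Mole ratio available / coefficient:
  Al: 5/2 = 2.500
  Cl2: 6/3 = 2.000
Smaller ratio is limiting.

Cl2


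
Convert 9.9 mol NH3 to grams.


M(NH3) = 17.03 g/mol
mass = n × M = 9.9 × 17.03 = 168.60 g

168.60 g


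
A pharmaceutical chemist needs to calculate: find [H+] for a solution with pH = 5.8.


[H+] = 10^(-pH) = 10^(-5.8)
= 1.58×10^-6 M

1.58×10^-6 M


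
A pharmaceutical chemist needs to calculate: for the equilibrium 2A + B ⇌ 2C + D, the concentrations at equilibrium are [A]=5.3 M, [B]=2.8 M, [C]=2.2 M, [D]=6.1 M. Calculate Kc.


Kc = [C]^2[D]/([A]^2[B])
= (2.2^2 × 6.1^1)/(5.3^2 × 2.8^1)
= 29.524/78.652
= 0.3754

0.3754


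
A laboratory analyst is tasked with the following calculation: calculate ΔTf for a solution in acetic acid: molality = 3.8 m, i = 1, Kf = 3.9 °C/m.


ΔTf = Kf × m × i
= 3.9 × 3.8 × 1
= 14.82 °C

14.82 °C


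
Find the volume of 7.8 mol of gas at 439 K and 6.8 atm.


PV = nRT  (R = 0.08206 L·atm/(mol·K))
V = nRT/P = 7.8×0.08206×439/6.8
= 41.322 L

41.322 L


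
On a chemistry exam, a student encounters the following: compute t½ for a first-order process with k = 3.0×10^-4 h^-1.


t½ = ln2/k = 0.693147/(3.0×10^-4 h^-1)
= 2310 h

2310 h


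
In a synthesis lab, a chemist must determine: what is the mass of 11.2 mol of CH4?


M(CH4) = 16.04 g/mol
mass = n × M = 11.2 × 16.04 = 179.65 g

179.65 g


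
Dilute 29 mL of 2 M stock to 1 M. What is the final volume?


C1V1 = C2V2
2 × 29 = 1 × V2
V2 = 58/1 = 58.0 mL

58.0 mL


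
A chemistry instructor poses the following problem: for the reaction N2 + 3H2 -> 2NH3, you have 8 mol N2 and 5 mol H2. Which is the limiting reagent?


Mole ratio available / coefficient:
  N2: 8/1 = 8.000
  H2: 5/3 = 1.667
Smaller ratio is limiting.

H2


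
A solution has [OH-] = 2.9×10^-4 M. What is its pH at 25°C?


pOH = -log10([OH-]) = -log10(2.9×10^-4)
= 4 - log10(2.9) = 3.54
pH = 14 - pOH = 14 - 3.54 = 10.46

10.46


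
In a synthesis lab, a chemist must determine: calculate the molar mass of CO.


M(CO) = 1×12.01 + 1×16.0
= 12.01 + 16.0
= 28.01 g/mol

28.01 g/mol


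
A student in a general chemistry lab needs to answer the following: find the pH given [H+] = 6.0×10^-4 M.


pH = -log10([H+]) = -log10(6.0×10^-4)
= 4 - log10(6.0)
= 4 - 0.78
= 3.22

3.22


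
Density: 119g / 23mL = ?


ρ = mass/volume
= 119/23
= 5.174 g/mL

5.174 g/mL


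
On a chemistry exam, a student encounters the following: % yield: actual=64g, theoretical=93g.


% yield = actual/theoretical × 100
= 64/93 × 100
= 68.82%

68.82%


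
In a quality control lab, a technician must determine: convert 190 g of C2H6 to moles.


M(C2H6) = 30.07 g/mol
n = mass/M = 190/30.07 = 6.3186 mol

6.3186 mol


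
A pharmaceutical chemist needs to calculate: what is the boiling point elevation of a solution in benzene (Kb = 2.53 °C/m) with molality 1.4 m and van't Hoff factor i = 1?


ΔTb = Kb × m × i
= 2.53 × 1.4 × 1
= 3.542 °C

3.542 °C


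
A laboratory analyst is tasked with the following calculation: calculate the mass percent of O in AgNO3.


M(AgNO3) = 1×107.87 + 1×14.01 + 3×16.0 = 169.88 g/mol
Mass of O = 3 × 16.0 = 48.00 g/mol
% O = 48.00/169.88 × 100 = 28.26%

28.26%
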